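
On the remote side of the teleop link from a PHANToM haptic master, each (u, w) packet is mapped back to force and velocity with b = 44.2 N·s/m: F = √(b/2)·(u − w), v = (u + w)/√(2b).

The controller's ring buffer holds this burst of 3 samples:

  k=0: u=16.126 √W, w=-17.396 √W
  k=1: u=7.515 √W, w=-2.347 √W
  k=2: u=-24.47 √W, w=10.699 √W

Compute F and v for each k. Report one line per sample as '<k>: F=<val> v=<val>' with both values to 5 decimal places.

k=0: u−w=33.52200, u+w=-1.27000; √(b/2)=4.70106, √(2b)=9.40213; F=4.70106×33.522=157.58906, v=-1.27000/9.40213=-0.13508
k=1: u−w=9.86200, u+w=5.16800; √(b/2)=4.70106, √(2b)=9.40213; F=4.70106×9.862=46.36189, v=5.16800/9.40213=0.54966
k=2: u−w=-35.16900, u+w=-13.77100; √(b/2)=4.70106, √(2b)=9.40213; F=4.70106×(-35.169)=-165.33171, v=-13.77100/9.40213=-1.46467

0: F=157.58906 v=-0.13508
1: F=46.36189 v=0.54966
2: F=-165.33171 v=-1.46467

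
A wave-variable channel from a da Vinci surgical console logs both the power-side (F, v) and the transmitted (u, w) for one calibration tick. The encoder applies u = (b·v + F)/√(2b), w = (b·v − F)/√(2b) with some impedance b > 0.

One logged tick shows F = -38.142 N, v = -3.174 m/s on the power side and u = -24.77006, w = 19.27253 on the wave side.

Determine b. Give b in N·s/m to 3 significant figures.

u + w = -5.49753;  u + w = √(2b)·v, so √(2b) = -5.49753/(-3.174) = 1.73205.
b = (√(2b))²/2 = 3.00000/2 = 1.50000.
(Check via u − w = 2F/√(2b): u − w = -44.04259, 2F/√(2b) = -44.04258.)

b = 1.5 N·s/m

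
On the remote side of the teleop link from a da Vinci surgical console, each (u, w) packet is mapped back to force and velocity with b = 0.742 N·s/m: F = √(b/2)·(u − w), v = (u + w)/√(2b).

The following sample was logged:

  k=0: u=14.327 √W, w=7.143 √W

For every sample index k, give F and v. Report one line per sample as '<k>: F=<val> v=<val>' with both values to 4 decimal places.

k=0: u−w=7.1840, u+w=21.4700; √(b/2)=0.6091, √(2b)=1.2182; F=0.6091×7.184=4.3758, v=21.4700/1.2182=17.6244

0: F=4.3758 v=17.6244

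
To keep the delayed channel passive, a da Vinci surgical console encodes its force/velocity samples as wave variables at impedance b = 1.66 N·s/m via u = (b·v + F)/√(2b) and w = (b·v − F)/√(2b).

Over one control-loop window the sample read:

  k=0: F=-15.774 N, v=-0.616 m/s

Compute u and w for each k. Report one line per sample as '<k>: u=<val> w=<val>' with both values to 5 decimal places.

0: u=-9.21831 w=8.09590

k=0: b·v=1.66×(-0.616)=-1.02256; √(2b)=1.82209; u=(-1.02256+(-15.774))/1.82209=-9.21831, w=(-1.02256−(-15.774))/1.82209=8.09590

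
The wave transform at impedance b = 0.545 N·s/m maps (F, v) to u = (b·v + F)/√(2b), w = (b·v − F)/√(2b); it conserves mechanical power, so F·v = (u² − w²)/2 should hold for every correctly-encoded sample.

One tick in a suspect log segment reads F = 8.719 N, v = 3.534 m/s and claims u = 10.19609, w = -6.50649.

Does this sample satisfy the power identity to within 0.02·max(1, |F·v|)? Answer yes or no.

F·v = 8.719×3.534 = 30.81295 W.
(u² − w²)/2 = (103.96025 − 42.33441)/2 = 30.81292 W.
|Δ| = 0.00003;  2% of max(1, |F·v|) = 0.61626.

yes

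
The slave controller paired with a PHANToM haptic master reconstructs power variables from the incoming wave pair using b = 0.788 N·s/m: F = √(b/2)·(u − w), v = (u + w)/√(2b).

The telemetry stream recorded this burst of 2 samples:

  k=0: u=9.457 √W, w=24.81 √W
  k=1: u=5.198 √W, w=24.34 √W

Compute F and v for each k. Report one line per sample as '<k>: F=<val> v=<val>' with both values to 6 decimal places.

k=0: u−w=-15.353000, u+w=34.267000; √(b/2)=0.627694, √(2b)=1.255388; F=0.627694×(-15.353)=-9.636989, v=34.267000/1.255388=27.295935
k=1: u−w=-19.142000, u+w=29.538000; √(b/2)=0.627694, √(2b)=1.255388; F=0.627694×(-19.142)=-12.015322, v=29.538000/1.255388=23.528973

0: F=-9.636989 v=27.295935
1: F=-12.015322 v=23.528973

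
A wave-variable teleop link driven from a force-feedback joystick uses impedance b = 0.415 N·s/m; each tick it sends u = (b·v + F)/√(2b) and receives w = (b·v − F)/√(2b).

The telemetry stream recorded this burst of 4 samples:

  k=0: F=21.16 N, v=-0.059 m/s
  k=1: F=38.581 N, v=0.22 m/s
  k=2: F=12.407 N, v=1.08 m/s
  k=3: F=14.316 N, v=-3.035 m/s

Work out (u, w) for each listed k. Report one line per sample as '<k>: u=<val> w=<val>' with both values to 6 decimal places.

k=0: b·v=0.415×(-0.059)=-0.024485; √(2b)=0.911043; u=(-0.024485+21.16)/0.911043=23.199242, w=(-0.024485−21.16)/0.911043=-23.252993
k=1: b·v=0.415×0.22=0.091300; √(2b)=0.911043; u=(0.091300+38.581)/0.911043=42.448364, w=(0.091300−38.581)/0.911043=-42.247934
k=2: b·v=0.415×1.08=0.448200; √(2b)=0.911043; u=(0.448200+12.407)/0.911043=14.110415, w=(0.448200−12.407)/0.911043=-13.126488
k=3: b·v=0.415×(-3.035)=-1.259525; √(2b)=0.911043; u=(-1.259525+14.316)/0.911043=14.331343, w=(-1.259525−14.316)/0.911043=-17.096360

0: u=23.199242 w=-23.252993
1: u=42.448364 w=-42.247934
2: u=14.110415 w=-13.126488
3: u=14.331343 w=-17.096360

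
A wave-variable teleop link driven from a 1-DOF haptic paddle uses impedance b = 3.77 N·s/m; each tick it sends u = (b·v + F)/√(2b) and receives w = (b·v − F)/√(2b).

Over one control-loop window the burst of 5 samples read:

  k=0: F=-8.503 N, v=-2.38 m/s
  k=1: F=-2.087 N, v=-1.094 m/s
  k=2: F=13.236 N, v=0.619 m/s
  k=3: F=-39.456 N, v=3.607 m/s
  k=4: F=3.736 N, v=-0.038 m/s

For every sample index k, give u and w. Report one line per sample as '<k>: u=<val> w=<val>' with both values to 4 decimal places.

k=0: b·v=3.77×(-2.38)=-8.9726; √(2b)=2.7459; u=(-8.9726+(-8.503))/2.7459=-6.3642, w=(-8.9726−(-8.503))/2.7459=-0.1710
k=1: b·v=3.77×(-1.094)=-4.1244; √(2b)=2.7459; u=(-4.1244+(-2.087))/2.7459=-2.2621, w=(-4.1244−(-2.087))/2.7459=-0.7420
k=2: b·v=3.77×0.619=2.3336; √(2b)=2.7459; u=(2.3336+13.236)/2.7459=5.6701, w=(2.3336−13.236)/2.7459=-3.9704
k=3: b·v=3.77×3.607=13.5984; √(2b)=2.7459; u=(13.5984+(-39.456))/2.7459=-9.4168, w=(13.5984−(-39.456))/2.7459=19.3213
k=4: b·v=3.77×(-0.038)=-0.1433; √(2b)=2.7459; u=(-0.1433+3.736)/2.7459=1.3084, w=(-0.1433−3.736)/2.7459=-1.4127

0: u=-6.3642 w=-0.1710
1: u=-2.2621 w=-0.7420
2: u=5.6701 w=-3.9704
3: u=-9.4168 w=19.3213
4: u=1.3084 w=-1.4127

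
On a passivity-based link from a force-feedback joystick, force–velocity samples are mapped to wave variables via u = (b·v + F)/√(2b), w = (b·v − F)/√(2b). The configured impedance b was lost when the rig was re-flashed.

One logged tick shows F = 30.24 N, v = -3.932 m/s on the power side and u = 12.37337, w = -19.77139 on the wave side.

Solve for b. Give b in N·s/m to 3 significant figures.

u + w = -7.3980;  u + w = √(2b)·v, so √(2b) = -7.3980/(-3.932) = 1.8815.
b = (√(2b))²/2 = 3.5400/2 = 1.7700.
(Check via u − w = 2F/√(2b): u − w = 32.1448, 2F/√(2b) = 32.1447.)

b = 1.77 N·s/m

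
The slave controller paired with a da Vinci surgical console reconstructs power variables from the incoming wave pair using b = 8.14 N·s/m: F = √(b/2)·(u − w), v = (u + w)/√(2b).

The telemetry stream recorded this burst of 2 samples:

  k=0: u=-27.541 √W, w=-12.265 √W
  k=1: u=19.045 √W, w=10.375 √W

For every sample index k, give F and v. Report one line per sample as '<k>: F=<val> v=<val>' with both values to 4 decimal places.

k=0: u−w=-15.2760, u+w=-39.8060; √(b/2)=2.0174, √(2b)=4.0348; F=2.0174×(-15.276)=-30.8182, v=-39.8060/4.0348=-9.8656
k=1: u−w=8.6700, u+w=29.4200; √(b/2)=2.0174, √(2b)=4.0348; F=2.0174×8.67=17.4911, v=29.4200/4.0348=7.2915

0: F=-30.8182 v=-9.8656
1: F=17.4911 v=7.2915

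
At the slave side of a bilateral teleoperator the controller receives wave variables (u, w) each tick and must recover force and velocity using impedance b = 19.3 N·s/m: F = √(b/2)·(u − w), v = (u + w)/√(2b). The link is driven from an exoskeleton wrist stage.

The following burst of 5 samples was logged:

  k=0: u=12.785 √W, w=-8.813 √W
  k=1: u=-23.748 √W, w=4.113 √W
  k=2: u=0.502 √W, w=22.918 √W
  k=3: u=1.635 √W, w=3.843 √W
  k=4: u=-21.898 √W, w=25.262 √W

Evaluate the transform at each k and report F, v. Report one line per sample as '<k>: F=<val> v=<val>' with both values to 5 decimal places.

k=0: u−w=21.59800, u+w=3.97200; √(b/2)=3.10644, √(2b)=6.21289; F=3.10644×21.598=67.09300, v=3.97200/6.21289=0.63932
k=1: u−w=-27.86100, u+w=-19.63500; √(b/2)=3.10644, √(2b)=6.21289; F=3.10644×(-27.861)=-86.54866, v=-19.63500/6.21289=-3.16037
k=2: u−w=-22.41600, u+w=23.42000; √(b/2)=3.10644, √(2b)=6.21289; F=3.10644×(-22.416)=-69.63407, v=23.42000/6.21289=3.76958
k=3: u−w=-2.20800, u+w=5.47800; √(b/2)=3.10644, √(2b)=6.21289; F=3.10644×(-2.208)=-6.85903, v=5.47800/6.21289=0.88172
k=4: u−w=-47.16000, u+w=3.36400; √(b/2)=3.10644, √(2b)=6.21289; F=3.10644×(-47.16)=-146.49994, v=3.36400/6.21289=0.54145

0: F=67.09300 v=0.63932
1: F=-86.54866 v=-3.16037
2: F=-69.63407 v=3.76958
3: F=-6.85903 v=0.88172
4: F=-146.49994 v=0.54145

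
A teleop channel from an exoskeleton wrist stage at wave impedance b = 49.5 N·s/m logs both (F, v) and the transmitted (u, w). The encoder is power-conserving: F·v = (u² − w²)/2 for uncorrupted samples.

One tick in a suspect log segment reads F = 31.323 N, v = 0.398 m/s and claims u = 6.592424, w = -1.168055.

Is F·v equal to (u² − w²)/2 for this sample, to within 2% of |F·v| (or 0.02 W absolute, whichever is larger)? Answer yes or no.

no

F·v = 31.323×0.398 = 12.466554 W.
(u² − w²)/2 = (43.460054 − 1.364352)/2 = 21.047851 W.
|Δ| = 8.581297;  2% of max(1, |F·v|) = 0.249331.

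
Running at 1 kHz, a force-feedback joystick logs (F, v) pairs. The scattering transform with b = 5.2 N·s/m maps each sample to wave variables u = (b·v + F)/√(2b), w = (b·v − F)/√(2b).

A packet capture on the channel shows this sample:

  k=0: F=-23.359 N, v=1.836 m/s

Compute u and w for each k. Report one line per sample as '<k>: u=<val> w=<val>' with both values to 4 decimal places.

k=0: b·v=5.2×1.836=9.5472; √(2b)=3.2249; u=(9.5472+(-23.359))/3.2249=-4.2829, w=(9.5472−(-23.359))/3.2249=10.2038

0: u=-4.2829 w=10.2038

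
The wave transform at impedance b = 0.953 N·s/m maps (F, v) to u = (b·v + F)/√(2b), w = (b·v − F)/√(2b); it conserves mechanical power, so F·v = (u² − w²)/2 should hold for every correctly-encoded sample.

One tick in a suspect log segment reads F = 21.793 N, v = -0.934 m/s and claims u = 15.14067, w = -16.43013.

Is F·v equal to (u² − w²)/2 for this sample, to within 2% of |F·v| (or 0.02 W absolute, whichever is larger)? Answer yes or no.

yes

F·v = 21.793×(-0.934) = -20.35466 W.
(u² − w²)/2 = (229.23989 − 269.94917)/2 = -20.35464 W.
|Δ| = 0.00002;  2% of max(1, |F·v|) = 0.40709.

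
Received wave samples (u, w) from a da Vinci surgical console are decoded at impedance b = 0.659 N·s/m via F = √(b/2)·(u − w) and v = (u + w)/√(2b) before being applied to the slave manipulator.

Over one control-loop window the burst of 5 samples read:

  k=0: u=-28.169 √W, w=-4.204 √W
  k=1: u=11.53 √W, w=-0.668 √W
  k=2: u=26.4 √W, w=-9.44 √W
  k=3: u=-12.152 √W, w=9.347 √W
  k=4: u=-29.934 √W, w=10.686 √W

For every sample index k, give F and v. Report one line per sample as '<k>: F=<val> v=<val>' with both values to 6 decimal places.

k=0: u−w=-23.965000, u+w=-32.373000; √(b/2)=0.574021, √(2b)=1.148042; F=0.574021×(-23.965)=-13.756411, v=-32.373000/1.148042=-28.198450
k=1: u−w=12.198000, u+w=10.862000; √(b/2)=0.574021, √(2b)=1.148042; F=0.574021×12.198=7.001907, v=10.862000/1.148042=9.461328
k=2: u−w=35.840000, u+w=16.960000; √(b/2)=0.574021, √(2b)=1.148042; F=0.574021×35.84=20.572909, v=16.960000/1.148042=14.772981
k=3: u−w=-21.499000, u+w=-2.805000; √(b/2)=0.574021, √(2b)=1.148042; F=0.574021×(-21.499)=-12.340875, v=-2.805000/1.148042=-2.443291
k=4: u−w=-40.620000, u+w=-19.248000; √(b/2)=0.574021, √(2b)=1.148042; F=0.574021×(-40.62)=-23.316729, v=-19.248000/1.148042=-16.765940

0: F=-13.756411 v=-28.198450
1: F=7.001907 v=9.461328
2: F=20.572909 v=14.772981
3: F=-12.340875 v=-2.443291
4: F=-23.316729 v=-16.765940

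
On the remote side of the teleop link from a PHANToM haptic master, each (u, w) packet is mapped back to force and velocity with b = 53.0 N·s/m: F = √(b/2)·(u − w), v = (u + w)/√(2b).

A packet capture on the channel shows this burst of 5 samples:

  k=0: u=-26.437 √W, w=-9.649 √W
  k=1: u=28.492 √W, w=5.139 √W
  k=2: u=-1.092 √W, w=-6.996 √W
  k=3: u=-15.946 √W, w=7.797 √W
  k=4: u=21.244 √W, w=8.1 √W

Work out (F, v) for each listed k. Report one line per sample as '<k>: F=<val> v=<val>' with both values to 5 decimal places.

0: F=-86.42152 v=-3.50498
1: F=120.21693 v=3.26653
2: F=30.39270 v=-0.78558
3: F=-122.22457 v=-0.79150
4: F=67.66288 v=2.85014

k=0: u−w=-16.78800, u+w=-36.08600; √(b/2)=5.14782, √(2b)=10.29563; F=5.14782×(-16.788)=-86.42152, v=-36.08600/10.29563=-3.50498
k=1: u−w=23.35300, u+w=33.63100; √(b/2)=5.14782, √(2b)=10.29563; F=5.14782×23.353=120.21693, v=33.63100/10.29563=3.26653
k=2: u−w=5.90400, u+w=-8.08800; √(b/2)=5.14782, √(2b)=10.29563; F=5.14782×5.904=30.39270, v=-8.08800/10.29563=-0.78558
k=3: u−w=-23.74300, u+w=-8.14900; √(b/2)=5.14782, √(2b)=10.29563; F=5.14782×(-23.743)=-122.22457, v=-8.14900/10.29563=-0.79150
k=4: u−w=13.14400, u+w=29.34400; √(b/2)=5.14782, √(2b)=10.29563; F=5.14782×13.144=67.66288, v=29.34400/10.29563=2.85014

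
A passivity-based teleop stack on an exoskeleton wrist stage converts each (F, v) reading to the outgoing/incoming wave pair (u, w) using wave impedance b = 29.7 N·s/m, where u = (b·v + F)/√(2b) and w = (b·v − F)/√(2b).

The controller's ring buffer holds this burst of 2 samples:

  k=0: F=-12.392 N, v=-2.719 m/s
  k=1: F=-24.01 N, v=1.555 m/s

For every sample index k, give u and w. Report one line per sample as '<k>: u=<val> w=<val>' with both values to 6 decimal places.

0: u=-12.085716 w=-8.869996
1: u=2.877008 w=9.107594

k=0: b·v=29.7×(-2.719)=-80.754300; √(2b)=7.707140; u=(-80.754300+(-12.392))/7.707140=-12.085716, w=(-80.754300−(-12.392))/7.707140=-8.869996
k=1: b·v=29.7×1.555=46.183500; √(2b)=7.707140; u=(46.183500+(-24.01))/7.707140=2.877008, w=(46.183500−(-24.01))/7.707140=9.107594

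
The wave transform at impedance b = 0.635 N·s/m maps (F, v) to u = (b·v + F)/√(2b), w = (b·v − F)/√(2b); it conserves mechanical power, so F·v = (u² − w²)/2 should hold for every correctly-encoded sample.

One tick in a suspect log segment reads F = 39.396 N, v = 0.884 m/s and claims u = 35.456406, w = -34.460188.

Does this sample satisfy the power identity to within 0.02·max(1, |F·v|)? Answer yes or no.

F·v = 39.396×0.884 = 34.826064 W.
(u² − w²)/2 = (1257.156726 − 1187.504557)/2 = 34.826085 W.
|Δ| = 0.000021;  2% of max(1, |F·v|) = 0.696521.

yes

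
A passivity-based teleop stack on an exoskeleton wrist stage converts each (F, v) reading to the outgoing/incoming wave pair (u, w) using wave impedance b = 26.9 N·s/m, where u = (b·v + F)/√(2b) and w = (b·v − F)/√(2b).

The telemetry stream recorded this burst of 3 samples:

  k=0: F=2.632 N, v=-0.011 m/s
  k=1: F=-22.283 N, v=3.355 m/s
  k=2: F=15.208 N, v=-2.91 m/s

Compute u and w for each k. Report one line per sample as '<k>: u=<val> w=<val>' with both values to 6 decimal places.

0: u=0.318493 w=-0.399177
1: u=9.266245 w=15.342171
2: u=-8.598814 w=-12.745594

k=0: b·v=26.9×(-0.011)=-0.295900; √(2b)=7.334848; u=(-0.295900+2.632)/7.334848=0.318493, w=(-0.295900−2.632)/7.334848=-0.399177
k=1: b·v=26.9×3.355=90.249500; √(2b)=7.334848; u=(90.249500+(-22.283))/7.334848=9.266245, w=(90.249500−(-22.283))/7.334848=15.342171
k=2: b·v=26.9×(-2.91)=-78.279000; √(2b)=7.334848; u=(-78.279000+15.208)/7.334848=-8.598814, w=(-78.279000−15.208)/7.334848=-12.745594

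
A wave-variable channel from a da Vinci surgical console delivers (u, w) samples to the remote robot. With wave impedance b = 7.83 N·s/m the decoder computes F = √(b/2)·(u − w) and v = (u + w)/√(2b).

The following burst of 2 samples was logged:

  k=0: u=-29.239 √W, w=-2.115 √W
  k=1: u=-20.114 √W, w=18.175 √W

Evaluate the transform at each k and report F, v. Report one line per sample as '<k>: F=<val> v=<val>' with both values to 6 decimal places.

k=0: u−w=-27.124000, u+w=-31.354000; √(b/2)=1.978636, √(2b)=3.957272; F=1.978636×(-27.124)=-53.668520, v=-31.354000/3.957272=-7.923135
k=1: u−w=-38.289000, u+w=-1.939000; √(b/2)=1.978636, √(2b)=3.957272; F=1.978636×(-38.289)=-75.759990, v=-1.939000/3.957272=-0.489984

0: F=-53.668520 v=-7.923135
1: F=-75.759990 v=-0.489984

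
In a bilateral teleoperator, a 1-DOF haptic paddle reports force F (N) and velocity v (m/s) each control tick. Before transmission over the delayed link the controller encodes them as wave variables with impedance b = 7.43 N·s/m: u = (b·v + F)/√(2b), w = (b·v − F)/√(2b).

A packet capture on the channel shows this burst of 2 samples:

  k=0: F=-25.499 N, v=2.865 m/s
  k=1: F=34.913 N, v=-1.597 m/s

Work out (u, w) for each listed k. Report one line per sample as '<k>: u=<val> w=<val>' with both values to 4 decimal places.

0: u=-1.0927 w=12.1369
1: u=5.9788 w=-12.1350

k=0: b·v=7.43×2.865=21.2870; √(2b)=3.8549; u=(21.2870+(-25.499))/3.8549=-1.0927, w=(21.2870−(-25.499))/3.8549=12.1369
k=1: b·v=7.43×(-1.597)=-11.8657; √(2b)=3.8549; u=(-11.8657+34.913)/3.8549=5.9788, w=(-11.8657−34.913)/3.8549=-12.1350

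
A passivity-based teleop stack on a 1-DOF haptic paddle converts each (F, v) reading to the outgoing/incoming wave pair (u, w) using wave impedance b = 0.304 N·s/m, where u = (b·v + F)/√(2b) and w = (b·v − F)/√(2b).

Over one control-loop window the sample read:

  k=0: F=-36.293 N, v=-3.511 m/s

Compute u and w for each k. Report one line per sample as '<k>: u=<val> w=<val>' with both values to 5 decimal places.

k=0: b·v=0.304×(-3.511)=-1.06734; √(2b)=0.77974; u=(-1.06734+(-36.293))/0.77974=-47.91363, w=(-1.06734−(-36.293))/0.77974=45.17595

0: u=-47.91363 w=45.17595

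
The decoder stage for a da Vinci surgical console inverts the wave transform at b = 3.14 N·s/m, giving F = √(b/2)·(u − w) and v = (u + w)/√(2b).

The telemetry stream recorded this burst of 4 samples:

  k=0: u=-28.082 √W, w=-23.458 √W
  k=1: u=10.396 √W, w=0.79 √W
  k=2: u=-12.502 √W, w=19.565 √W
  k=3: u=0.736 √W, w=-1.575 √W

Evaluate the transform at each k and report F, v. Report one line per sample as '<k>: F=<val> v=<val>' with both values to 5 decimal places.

0: F=-5.79386 v=-20.56670
1: F=12.03628 v=4.46370
2: F=-40.17984 v=2.81844
3: F=2.89567 v=-0.33480

k=0: u−w=-4.62400, u+w=-51.54000; √(b/2)=1.25300, √(2b)=2.50599; F=1.25300×(-4.624)=-5.79386, v=-51.54000/2.50599=-20.56670
k=1: u−w=9.60600, u+w=11.18600; √(b/2)=1.25300, √(2b)=2.50599; F=1.25300×9.606=12.03628, v=11.18600/2.50599=4.46370
k=2: u−w=-32.06700, u+w=7.06300; √(b/2)=1.25300, √(2b)=2.50599; F=1.25300×(-32.067)=-40.17984, v=7.06300/2.50599=2.81844
k=3: u−w=2.31100, u+w=-0.83900; √(b/2)=1.25300, √(2b)=2.50599; F=1.25300×2.311=2.89567, v=-0.83900/2.50599=-0.33480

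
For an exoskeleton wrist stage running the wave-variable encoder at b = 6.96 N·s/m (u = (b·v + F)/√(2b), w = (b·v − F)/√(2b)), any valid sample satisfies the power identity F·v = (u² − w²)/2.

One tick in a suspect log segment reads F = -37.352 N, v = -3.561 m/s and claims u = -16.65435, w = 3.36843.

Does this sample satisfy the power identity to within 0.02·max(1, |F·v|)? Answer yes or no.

yes

F·v = (-37.352)×(-3.561) = 133.0105 W.
(u² − w²)/2 = (277.3674 − 11.3463)/2 = 133.0105 W.
|Δ| = 0.0001;  2% of max(1, |F·v|) = 2.6602.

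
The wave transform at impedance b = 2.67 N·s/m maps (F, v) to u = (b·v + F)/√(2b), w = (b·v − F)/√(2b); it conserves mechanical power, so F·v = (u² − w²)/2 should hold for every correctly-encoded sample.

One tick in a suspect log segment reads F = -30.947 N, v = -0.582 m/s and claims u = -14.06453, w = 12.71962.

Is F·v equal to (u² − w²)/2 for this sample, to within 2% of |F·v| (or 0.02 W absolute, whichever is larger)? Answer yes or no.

yes

F·v = (-30.947)×(-0.582) = 18.01115 W.
(u² − w²)/2 = (197.81100 − 161.78873)/2 = 18.01114 W.
|Δ| = 0.00002;  2% of max(1, |F·v|) = 0.36022.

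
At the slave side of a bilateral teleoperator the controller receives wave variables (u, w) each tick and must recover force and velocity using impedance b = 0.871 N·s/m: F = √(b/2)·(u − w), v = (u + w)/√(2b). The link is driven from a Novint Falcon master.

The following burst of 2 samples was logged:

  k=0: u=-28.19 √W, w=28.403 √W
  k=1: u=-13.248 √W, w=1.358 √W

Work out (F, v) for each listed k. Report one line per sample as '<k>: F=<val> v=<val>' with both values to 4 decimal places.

0: F=-37.3471 v=0.1614
1: F=-9.6389 v=-9.0086

k=0: u−w=-56.5930, u+w=0.2130; √(b/2)=0.6599, √(2b)=1.3198; F=0.6599×(-56.593)=-37.3471, v=0.2130/1.3198=0.1614
k=1: u−w=-14.6060, u+w=-11.8900; √(b/2)=0.6599, √(2b)=1.3198; F=0.6599×(-14.606)=-9.6389, v=-11.8900/1.3198=-9.0086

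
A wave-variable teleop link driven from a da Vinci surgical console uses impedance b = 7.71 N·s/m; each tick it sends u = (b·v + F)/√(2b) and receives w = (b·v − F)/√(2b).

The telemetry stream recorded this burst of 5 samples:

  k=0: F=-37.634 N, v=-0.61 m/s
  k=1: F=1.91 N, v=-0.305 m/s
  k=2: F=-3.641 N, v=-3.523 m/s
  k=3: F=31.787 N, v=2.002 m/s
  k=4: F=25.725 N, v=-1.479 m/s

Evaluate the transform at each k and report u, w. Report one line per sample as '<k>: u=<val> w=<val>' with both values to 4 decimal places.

k=0: b·v=7.71×(-0.61)=-4.7031; √(2b)=3.9268; u=(-4.7031+(-37.634))/3.9268=-10.7815, w=(-4.7031−(-37.634))/3.9268=8.3861
k=1: b·v=7.71×(-0.305)=-2.3516; √(2b)=3.9268; u=(-2.3516+1.91)/3.9268=-0.1124, w=(-2.3516−1.91)/3.9268=-1.0852
k=2: b·v=7.71×(-3.523)=-27.1623; √(2b)=3.9268; u=(-27.1623+(-3.641))/3.9268=-7.8443, w=(-27.1623−(-3.641))/3.9268=-5.9899
k=3: b·v=7.71×2.002=15.4354; √(2b)=3.9268; u=(15.4354+31.787)/3.9268=12.0256, w=(15.4354−31.787)/3.9268=-4.1641
k=4: b·v=7.71×(-1.479)=-11.4031; √(2b)=3.9268; u=(-11.4031+25.725)/3.9268=3.6472, w=(-11.4031−25.725)/3.9268=-9.4550

0: u=-10.7815 w=8.3861
1: u=-0.1124 w=-1.0852
2: u=-7.8443 w=-5.9899
3: u=12.0256 w=-4.1641
4: u=3.6472 w=-9.4550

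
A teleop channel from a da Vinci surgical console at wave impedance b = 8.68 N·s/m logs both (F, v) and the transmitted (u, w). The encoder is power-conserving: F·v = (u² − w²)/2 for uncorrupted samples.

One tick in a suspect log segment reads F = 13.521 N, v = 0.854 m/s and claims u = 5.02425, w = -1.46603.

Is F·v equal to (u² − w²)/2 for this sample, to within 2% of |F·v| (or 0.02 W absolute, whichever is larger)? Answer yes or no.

F·v = 13.521×0.854 = 11.54693 W.
(u² − w²)/2 = (25.24309 − 2.14924)/2 = 11.54692 W.
|Δ| = 0.00001;  2% of max(1, |F·v|) = 0.23094.

yes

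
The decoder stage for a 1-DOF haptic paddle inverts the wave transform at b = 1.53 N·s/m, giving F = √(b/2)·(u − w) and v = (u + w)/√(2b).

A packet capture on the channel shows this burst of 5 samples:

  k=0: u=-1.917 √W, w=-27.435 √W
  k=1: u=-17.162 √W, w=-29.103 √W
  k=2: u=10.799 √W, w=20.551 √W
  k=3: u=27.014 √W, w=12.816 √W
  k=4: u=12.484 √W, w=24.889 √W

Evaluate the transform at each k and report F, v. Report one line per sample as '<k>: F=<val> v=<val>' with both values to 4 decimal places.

k=0: u−w=25.5180, u+w=-29.3520; √(b/2)=0.8746, √(2b)=1.7493; F=0.8746×25.518=22.3191, v=-29.3520/1.7493=-16.7794
k=1: u−w=11.9410, u+w=-46.2650; √(b/2)=0.8746, √(2b)=1.7493; F=0.8746×11.941=10.4441, v=-46.2650/1.7493=-26.4479
k=2: u−w=-9.7520, u+w=31.3500; √(b/2)=0.8746, √(2b)=1.7493; F=0.8746×(-9.752)=-8.5295, v=31.3500/1.7493=17.9216
k=3: u−w=14.1980, u+w=39.8300; √(b/2)=0.8746, √(2b)=1.7493; F=0.8746×14.198=12.4182, v=39.8300/1.7493=22.7693
k=4: u−w=-12.4050, u+w=37.3730; √(b/2)=0.8746, √(2b)=1.7493; F=0.8746×(-12.405)=-10.8499, v=37.3730/1.7493=21.3647

0: F=22.3191 v=-16.7794
1: F=10.4441 v=-26.4479
2: F=-8.5295 v=17.9216
3: F=12.4182 v=22.7693
4: F=-10.8499 v=21.3647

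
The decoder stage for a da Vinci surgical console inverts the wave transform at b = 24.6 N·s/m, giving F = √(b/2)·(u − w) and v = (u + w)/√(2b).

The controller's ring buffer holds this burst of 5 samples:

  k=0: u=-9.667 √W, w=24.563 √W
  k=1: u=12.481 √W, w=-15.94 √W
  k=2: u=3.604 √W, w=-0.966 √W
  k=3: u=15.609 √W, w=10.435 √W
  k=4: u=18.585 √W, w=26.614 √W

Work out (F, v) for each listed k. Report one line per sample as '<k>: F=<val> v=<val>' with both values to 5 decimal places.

0: F=-120.04925 v=2.12367
1: F=99.67630 v=-0.49314
2: F=16.02761 v=0.37609
3: F=18.14592 v=3.71300
4: F=-28.15879 v=6.44386

k=0: u−w=-34.23000, u+w=14.89600; √(b/2)=3.50714, √(2b)=7.01427; F=3.50714×(-34.23)=-120.04925, v=14.89600/7.01427=2.12367
k=1: u−w=28.42100, u+w=-3.45900; √(b/2)=3.50714, √(2b)=7.01427; F=3.50714×28.421=99.67630, v=-3.45900/7.01427=-0.49314
k=2: u−w=4.57000, u+w=2.63800; √(b/2)=3.50714, √(2b)=7.01427; F=3.50714×4.57=16.02761, v=2.63800/7.01427=0.37609
k=3: u−w=5.17400, u+w=26.04400; √(b/2)=3.50714, √(2b)=7.01427; F=3.50714×5.174=18.14592, v=26.04400/7.01427=3.71300
k=4: u−w=-8.02900, u+w=45.19900; √(b/2)=3.50714, √(2b)=7.01427; F=3.50714×(-8.029)=-28.15879, v=45.19900/7.01427=6.44386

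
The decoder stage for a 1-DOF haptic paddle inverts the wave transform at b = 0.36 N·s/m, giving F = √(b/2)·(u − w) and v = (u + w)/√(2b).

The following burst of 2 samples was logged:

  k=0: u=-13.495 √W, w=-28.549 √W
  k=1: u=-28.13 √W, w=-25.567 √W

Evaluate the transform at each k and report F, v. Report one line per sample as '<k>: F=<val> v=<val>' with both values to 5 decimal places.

k=0: u−w=15.05400, u+w=-42.04400; √(b/2)=0.42426, √(2b)=0.84853; F=0.42426×15.054=6.38687, v=-42.04400/0.84853=-49.54933
k=1: u−w=-2.56300, u+w=-53.69700; √(b/2)=0.42426, √(2b)=0.84853; F=0.42426×(-2.563)=-1.08739, v=-53.69700/0.84853=-63.28252

0: F=6.38687 v=-49.54933
1: F=-1.08739 v=-63.28252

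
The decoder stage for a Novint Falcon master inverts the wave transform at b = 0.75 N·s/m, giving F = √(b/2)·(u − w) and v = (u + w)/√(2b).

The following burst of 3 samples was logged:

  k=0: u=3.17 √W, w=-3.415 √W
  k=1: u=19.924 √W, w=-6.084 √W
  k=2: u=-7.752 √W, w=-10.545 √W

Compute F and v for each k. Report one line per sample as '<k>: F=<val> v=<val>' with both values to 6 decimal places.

k=0: u−w=6.585000, u+w=-0.245000; √(b/2)=0.612372, √(2b)=1.224745; F=0.612372×6.585=4.032472, v=-0.245000/1.224745=-0.200042
k=1: u−w=26.008000, u+w=13.840000; √(b/2)=0.612372, √(2b)=1.224745; F=0.612372×26.008=15.926582, v=13.840000/1.224745=11.300313
k=2: u−w=2.793000, u+w=-18.297000; √(b/2)=0.612372, √(2b)=1.224745; F=0.612372×2.793=1.710356, v=-18.297000/1.224745=-14.939438

0: F=4.032472 v=-0.200042
1: F=15.926582 v=11.300313
2: F=1.710356 v=-14.939438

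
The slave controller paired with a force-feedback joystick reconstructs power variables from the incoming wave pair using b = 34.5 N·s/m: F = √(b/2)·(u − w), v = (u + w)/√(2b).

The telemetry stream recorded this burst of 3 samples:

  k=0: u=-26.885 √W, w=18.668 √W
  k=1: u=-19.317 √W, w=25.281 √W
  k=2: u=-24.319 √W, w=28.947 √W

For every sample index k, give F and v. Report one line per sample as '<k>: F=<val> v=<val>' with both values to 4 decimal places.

k=0: u−w=-45.5530, u+w=-8.2170; √(b/2)=4.1533, √(2b)=8.3066; F=4.1533×(-45.553)=-189.1958, v=-8.2170/8.3066=-0.9892
k=1: u−w=-44.5980, u+w=5.9640; √(b/2)=4.1533, √(2b)=8.3066; F=4.1533×(-44.598)=-185.2294, v=5.9640/8.3066=0.7180
k=2: u−w=-53.2660, u+w=4.6280; √(b/2)=4.1533, √(2b)=8.3066; F=4.1533×(-53.266)=-221.2303, v=4.6280/8.3066=0.5571

0: F=-189.1958 v=-0.9892
1: F=-185.2294 v=0.7180
2: F=-221.2303 v=0.5571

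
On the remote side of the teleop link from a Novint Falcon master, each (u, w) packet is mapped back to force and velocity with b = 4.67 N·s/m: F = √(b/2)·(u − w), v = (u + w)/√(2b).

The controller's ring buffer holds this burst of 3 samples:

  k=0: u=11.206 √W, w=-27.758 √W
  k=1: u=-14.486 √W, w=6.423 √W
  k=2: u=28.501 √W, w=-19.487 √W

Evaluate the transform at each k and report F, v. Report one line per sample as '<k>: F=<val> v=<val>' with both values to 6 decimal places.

0: F=59.539746 v=-5.415980
1: F=-31.950430 v=-2.638294
2: F=73.329056 v=2.949471

k=0: u−w=38.964000, u+w=-16.552000; √(b/2)=1.528071, √(2b)=3.056141; F=1.528071×38.964=59.539746, v=-16.552000/3.056141=-5.415980
k=1: u−w=-20.909000, u+w=-8.063000; √(b/2)=1.528071, √(2b)=3.056141; F=1.528071×(-20.909)=-31.950430, v=-8.063000/3.056141=-2.638294
k=2: u−w=47.988000, u+w=9.014000; √(b/2)=1.528071, √(2b)=3.056141; F=1.528071×47.988=73.329056, v=9.014000/3.056141=2.949471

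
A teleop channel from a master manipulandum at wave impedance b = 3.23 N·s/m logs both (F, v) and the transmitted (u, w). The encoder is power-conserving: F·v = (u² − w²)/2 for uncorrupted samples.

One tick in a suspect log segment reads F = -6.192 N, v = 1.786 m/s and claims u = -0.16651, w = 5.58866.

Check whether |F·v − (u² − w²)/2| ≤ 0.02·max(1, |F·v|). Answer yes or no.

F·v = (-6.192)×1.786 = -11.0589 W.
(u² − w²)/2 = (0.0277 − 31.2331)/2 = -15.6027 W.
|Δ| = 4.5438;  2% of max(1, |F·v|) = 0.2212.

no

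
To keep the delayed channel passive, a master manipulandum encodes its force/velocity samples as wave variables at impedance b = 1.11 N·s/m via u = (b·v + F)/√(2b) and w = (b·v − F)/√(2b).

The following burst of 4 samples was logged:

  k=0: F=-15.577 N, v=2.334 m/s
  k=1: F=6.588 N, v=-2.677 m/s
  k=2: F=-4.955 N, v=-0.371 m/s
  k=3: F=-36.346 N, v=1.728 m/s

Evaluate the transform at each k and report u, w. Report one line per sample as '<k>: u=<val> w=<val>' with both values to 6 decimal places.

0: u=-8.715807 w=12.193389
1: u=2.427256 w=-6.415896
2: u=-3.601967 w=3.049189
3: u=-23.106507 w=25.681169

k=0: b·v=1.11×2.334=2.590740; √(2b)=1.489966; u=(2.590740+(-15.577))/1.489966=-8.715807, w=(2.590740−(-15.577))/1.489966=12.193389
k=1: b·v=1.11×(-2.677)=-2.971470; √(2b)=1.489966; u=(-2.971470+6.588)/1.489966=2.427256, w=(-2.971470−6.588)/1.489966=-6.415896
k=2: b·v=1.11×(-0.371)=-0.411810; √(2b)=1.489966; u=(-0.411810+(-4.955))/1.489966=-3.601967, w=(-0.411810−(-4.955))/1.489966=3.049189
k=3: b·v=1.11×1.728=1.918080; √(2b)=1.489966; u=(1.918080+(-36.346))/1.489966=-23.106507, w=(1.918080−(-36.346))/1.489966=25.681169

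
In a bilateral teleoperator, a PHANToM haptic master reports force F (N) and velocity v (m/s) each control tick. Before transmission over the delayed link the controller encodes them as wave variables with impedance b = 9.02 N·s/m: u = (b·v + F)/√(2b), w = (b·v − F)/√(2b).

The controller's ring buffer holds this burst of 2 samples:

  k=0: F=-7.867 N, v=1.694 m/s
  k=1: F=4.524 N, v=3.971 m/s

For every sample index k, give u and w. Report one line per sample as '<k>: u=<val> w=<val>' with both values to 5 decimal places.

k=0: b·v=9.02×1.694=15.27988; √(2b)=4.24735; u=(15.27988+(-7.867))/4.24735=1.74529, w=(15.27988−(-7.867))/4.24735=5.44972
k=1: b·v=9.02×3.971=35.81842; √(2b)=4.24735; u=(35.81842+4.524)/4.24735=9.49825, w=(35.81842−4.524)/4.24735=7.36798

0: u=1.74529 w=5.44972
1: u=9.49825 w=7.36798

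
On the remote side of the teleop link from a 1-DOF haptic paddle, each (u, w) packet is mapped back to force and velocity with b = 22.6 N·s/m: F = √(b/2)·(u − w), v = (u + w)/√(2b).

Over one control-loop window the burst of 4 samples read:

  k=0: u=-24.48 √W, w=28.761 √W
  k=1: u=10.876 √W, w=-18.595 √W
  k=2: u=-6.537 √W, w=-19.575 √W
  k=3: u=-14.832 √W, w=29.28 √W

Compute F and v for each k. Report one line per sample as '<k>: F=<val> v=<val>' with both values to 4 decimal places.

0: F=-178.9721 v=0.6368
1: F=99.0682 v=-1.1481
2: F=43.8279 v=-3.8839
3: F=-148.2846 v=2.1490

k=0: u−w=-53.2410, u+w=4.2810; √(b/2)=3.3615, √(2b)=6.7231; F=3.3615×(-53.241)=-178.9721, v=4.2810/6.7231=0.6368
k=1: u−w=29.4710, u+w=-7.7190; √(b/2)=3.3615, √(2b)=6.7231; F=3.3615×29.471=99.0682, v=-7.7190/6.7231=-1.1481
k=2: u−w=13.0380, u+w=-26.1120; √(b/2)=3.3615, √(2b)=6.7231; F=3.3615×13.038=43.8279, v=-26.1120/6.7231=-3.8839
k=3: u−w=-44.1120, u+w=14.4480; √(b/2)=3.3615, √(2b)=6.7231; F=3.3615×(-44.112)=-148.2846, v=14.4480/6.7231=2.1490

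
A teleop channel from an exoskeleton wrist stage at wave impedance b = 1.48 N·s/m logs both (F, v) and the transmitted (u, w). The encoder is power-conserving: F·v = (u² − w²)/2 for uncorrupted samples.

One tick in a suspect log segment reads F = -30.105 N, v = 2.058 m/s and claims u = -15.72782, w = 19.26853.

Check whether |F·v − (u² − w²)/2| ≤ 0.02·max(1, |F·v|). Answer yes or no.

F·v = (-30.105)×2.058 = -61.95609 W.
(u² − w²)/2 = (247.36432 − 371.27625)/2 = -61.95596 W.
|Δ| = 0.00013;  2% of max(1, |F·v|) = 1.23912.

yes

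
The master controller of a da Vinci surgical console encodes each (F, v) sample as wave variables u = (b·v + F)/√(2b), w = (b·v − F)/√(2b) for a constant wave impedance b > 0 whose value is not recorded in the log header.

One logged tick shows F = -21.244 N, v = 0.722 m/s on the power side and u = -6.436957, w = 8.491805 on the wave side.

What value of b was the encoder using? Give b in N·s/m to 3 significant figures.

b = 4.05 N·s/m

u + w = 2.054848;  u + w = √(2b)·v, so √(2b) = 2.054848/0.722 = 2.846050.
b = (√(2b))²/2 = 8.100000/2 = 4.050000.
(Check via u − w = 2F/√(2b): u − w = -14.928762, 2F/√(2b) = -14.928762.)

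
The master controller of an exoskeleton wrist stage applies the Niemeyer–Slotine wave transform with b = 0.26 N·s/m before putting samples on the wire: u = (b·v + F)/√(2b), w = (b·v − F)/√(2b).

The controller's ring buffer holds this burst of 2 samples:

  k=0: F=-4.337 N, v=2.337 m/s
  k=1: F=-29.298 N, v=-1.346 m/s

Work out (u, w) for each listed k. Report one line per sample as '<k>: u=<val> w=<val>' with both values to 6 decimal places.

0: u=-5.171720 w=6.856954
1: u=-41.114323 w=40.143709

k=0: b·v=0.26×2.337=0.607620; √(2b)=0.721110; u=(0.607620+(-4.337))/0.721110=-5.171720, w=(0.607620−(-4.337))/0.721110=6.856954
k=1: b·v=0.26×(-1.346)=-0.349960; √(2b)=0.721110; u=(-0.349960+(-29.298))/0.721110=-41.114323, w=(-0.349960−(-29.298))/0.721110=40.143709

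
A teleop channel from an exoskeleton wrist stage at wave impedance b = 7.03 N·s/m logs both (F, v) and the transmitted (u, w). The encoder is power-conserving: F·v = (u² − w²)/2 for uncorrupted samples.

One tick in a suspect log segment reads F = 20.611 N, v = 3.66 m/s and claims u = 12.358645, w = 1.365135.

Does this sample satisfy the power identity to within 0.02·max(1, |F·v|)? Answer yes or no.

F·v = 20.611×3.66 = 75.436260 W.
(u² − w²)/2 = (152.736106 − 1.863594)/2 = 75.436256 W.
|Δ| = 0.000004;  2% of max(1, |F·v|) = 1.508725.

yes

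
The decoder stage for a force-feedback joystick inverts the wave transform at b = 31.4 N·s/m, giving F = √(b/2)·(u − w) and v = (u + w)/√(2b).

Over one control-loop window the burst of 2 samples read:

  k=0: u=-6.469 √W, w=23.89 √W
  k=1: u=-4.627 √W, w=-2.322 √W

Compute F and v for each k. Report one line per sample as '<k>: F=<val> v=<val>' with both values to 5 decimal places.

0: F=-120.29215 v=2.19833
1: F=-9.13315 v=-0.87688

k=0: u−w=-30.35900, u+w=17.42100; √(b/2)=3.96232, √(2b)=7.92465; F=3.96232×(-30.359)=-120.29215, v=17.42100/7.92465=2.19833
k=1: u−w=-2.30500, u+w=-6.94900; √(b/2)=3.96232, √(2b)=7.92465; F=3.96232×(-2.305)=-9.13315, v=-6.94900/7.92465=-0.87688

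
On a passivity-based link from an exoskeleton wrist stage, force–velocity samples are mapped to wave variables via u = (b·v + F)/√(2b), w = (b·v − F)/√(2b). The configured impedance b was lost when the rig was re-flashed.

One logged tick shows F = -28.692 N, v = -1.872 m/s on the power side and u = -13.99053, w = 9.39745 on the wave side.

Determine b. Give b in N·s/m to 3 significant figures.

b = 3.01 N·s/m

u + w = -4.5931;  u + w = √(2b)·v, so √(2b) = -4.5931/(-1.872) = 2.4536.
b = (√(2b))²/2 = 6.0200/2 = 3.0100.
(Check via u − w = 2F/√(2b): u − w = -23.3880, 2F/√(2b) = -23.3880.)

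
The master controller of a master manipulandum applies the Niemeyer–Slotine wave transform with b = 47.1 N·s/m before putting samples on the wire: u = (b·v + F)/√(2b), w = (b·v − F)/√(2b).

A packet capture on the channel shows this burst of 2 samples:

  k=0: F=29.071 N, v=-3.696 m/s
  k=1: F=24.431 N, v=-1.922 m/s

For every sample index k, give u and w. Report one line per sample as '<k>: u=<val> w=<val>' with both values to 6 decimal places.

0: u=-14.940815 w=-20.931335
1: u=-6.809959 w=-11.844336

k=0: b·v=47.1×(-3.696)=-174.081600; √(2b)=9.705668; u=(-174.081600+29.071)/9.705668=-14.940815, w=(-174.081600−29.071)/9.705668=-20.931335
k=1: b·v=47.1×(-1.922)=-90.526200; √(2b)=9.705668; u=(-90.526200+24.431)/9.705668=-6.809959, w=(-90.526200−24.431)/9.705668=-11.844336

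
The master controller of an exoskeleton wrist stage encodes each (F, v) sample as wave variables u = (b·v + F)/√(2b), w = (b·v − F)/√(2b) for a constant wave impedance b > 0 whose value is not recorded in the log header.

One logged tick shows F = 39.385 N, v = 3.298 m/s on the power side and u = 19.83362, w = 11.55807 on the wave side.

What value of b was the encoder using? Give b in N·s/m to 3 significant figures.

u + w = 31.39169;  u + w = √(2b)·v, so √(2b) = 31.39169/3.298 = 9.51840.
b = (√(2b))²/2 = 90.59998/2 = 45.29999.
(Check via u − w = 2F/√(2b): u − w = 8.27555, 2F/√(2b) = 8.27555.)

b = 45.3 N·s/m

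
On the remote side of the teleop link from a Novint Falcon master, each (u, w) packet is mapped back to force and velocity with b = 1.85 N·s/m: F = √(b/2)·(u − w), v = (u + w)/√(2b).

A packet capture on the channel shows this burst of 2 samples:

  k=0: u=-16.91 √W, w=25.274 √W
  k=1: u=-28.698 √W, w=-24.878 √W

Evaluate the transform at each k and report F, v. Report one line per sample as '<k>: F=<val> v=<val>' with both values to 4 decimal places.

0: F=-40.5713 v=4.3482
1: F=-3.6740 v=-27.8528

k=0: u−w=-42.1840, u+w=8.3640; √(b/2)=0.9618, √(2b)=1.9235; F=0.9618×(-42.184)=-40.5713, v=8.3640/1.9235=4.3482
k=1: u−w=-3.8200, u+w=-53.5760; √(b/2)=0.9618, √(2b)=1.9235; F=0.9618×(-3.82)=-3.6740, v=-53.5760/1.9235=-27.8528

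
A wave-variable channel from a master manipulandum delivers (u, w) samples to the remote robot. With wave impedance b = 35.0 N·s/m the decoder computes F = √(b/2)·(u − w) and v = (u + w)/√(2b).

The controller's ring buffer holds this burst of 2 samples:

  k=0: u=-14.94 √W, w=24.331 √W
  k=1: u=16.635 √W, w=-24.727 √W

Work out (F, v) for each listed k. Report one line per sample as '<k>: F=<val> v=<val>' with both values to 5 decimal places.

0: F=-164.28238 v=1.12244
1: F=173.02966 v=-0.96718

k=0: u−w=-39.27100, u+w=9.39100; √(b/2)=4.18330, √(2b)=8.36660; F=4.18330×(-39.271)=-164.28238, v=9.39100/8.36660=1.12244
k=1: u−w=41.36200, u+w=-8.09200; √(b/2)=4.18330, √(2b)=8.36660; F=4.18330×41.362=173.02966, v=-8.09200/8.36660=-0.96718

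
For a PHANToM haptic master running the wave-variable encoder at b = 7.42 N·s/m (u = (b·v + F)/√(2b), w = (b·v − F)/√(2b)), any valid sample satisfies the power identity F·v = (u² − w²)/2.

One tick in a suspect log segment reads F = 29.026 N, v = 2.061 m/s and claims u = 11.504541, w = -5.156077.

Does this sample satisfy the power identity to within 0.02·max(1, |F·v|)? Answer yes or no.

no

F·v = 29.026×2.061 = 59.822586 W.
(u² − w²)/2 = (132.354464 − 26.585130)/2 = 52.884667 W.
|Δ| = 6.937919;  2% of max(1, |F·v|) = 1.196452.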